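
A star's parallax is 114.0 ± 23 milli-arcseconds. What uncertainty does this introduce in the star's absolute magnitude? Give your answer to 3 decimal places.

M = m − 5 log₁₀ d + 5 = m + 5 log₁₀ p + 5, so ∂M/∂p = 5/(p ln 10).
σ_M = (5/ln 10) · (σ_p/p) = 2.1715 × 23/114.0 = 2.1715 × 0.20175 = 0.4381.

σ_M = 0.438 mag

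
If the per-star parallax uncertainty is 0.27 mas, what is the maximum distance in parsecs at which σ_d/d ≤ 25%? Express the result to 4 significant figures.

925.9 pc

σ_d/d = σ_p/p, so the condition is σ_p/p ≤ 0.25, i.e. p ≥ σ_p/0.25.
p_min = 0.27/0.25 = 1.08 mas = 0.00108 arcsec.
d_max = 1/p_min = 1/0.00108 = 925.93 pc.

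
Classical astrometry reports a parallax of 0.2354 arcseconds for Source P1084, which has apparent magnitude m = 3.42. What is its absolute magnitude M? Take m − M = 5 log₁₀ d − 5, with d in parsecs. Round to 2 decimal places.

M = 5.28

d = 1/p = 1/0.2354″ = 4.2481 pc.
m − M = 5 log₁₀(4.2481) − 5 = 3.1410 − 5 = -1.8590.
M = m − (m − M) = 3.42 − (-1.8590) = 5.28.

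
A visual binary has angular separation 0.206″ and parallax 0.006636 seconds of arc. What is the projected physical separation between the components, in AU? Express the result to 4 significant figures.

31.04 AU

d = 1/p = 1/0.006636″ = 150.69 pc.
At distance d (pc), an angle of θ arcsec spans θ·d AU: s = 0.206 × 150.69 = 31.042 AU.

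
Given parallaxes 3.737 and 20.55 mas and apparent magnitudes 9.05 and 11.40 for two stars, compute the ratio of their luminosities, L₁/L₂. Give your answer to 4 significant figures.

L₁/L₂ = 263.4

d₁ = 1/p₁ = 1/0.003737″ = 267.59 pc; d₂ = 1/p₂ = 1/0.02055″ = 48.662 pc.
M₁ = m₁ − 5 log₁₀ d₁ + 5 = 9.05 − 12.1373 + 5 = 1.9127.
M₂ = 11.40 − 8.4359 + 5 = 7.9641.
L₁/L₂ = 10^(0.4(M₂ − M₁)) = 10^(0.4 × 6.0514) = 10^2.42056 = 263.37.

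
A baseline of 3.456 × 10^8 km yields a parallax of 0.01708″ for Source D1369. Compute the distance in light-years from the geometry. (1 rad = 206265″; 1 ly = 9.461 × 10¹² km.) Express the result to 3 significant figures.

θ = 0.01708″ = 0.01708/206265 = 8.2806 × 10^-8 rad.
d = B/θ = (3.456 × 10^8) / (8.2806 × 10^-8) = 4.1736 × 10^15 km = (4.1736 × 10^15) / (9.461 × 10^12) ly = 441.14 ly.

441 ly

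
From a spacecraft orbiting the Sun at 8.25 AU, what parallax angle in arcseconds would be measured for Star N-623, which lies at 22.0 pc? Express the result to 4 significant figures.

0.3750 arcsec

p (arcsec) = B (AU) / d (pc).
p = 8.25 / 22.0 = 0.375 arcsec.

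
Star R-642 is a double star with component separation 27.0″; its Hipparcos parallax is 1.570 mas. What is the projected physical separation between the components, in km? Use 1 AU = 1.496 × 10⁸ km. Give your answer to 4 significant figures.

2.573 × 10^12 km

d = 1/p = 1/0.001570″ = 636.94 pc.
At distance d (pc), an angle of θ arcsec spans θ·d AU: s = 27.0 × 636.94 = 17197 AU.
= 17197 × 1.496 × 10⁸ km = 2.5727 × 10^12 km.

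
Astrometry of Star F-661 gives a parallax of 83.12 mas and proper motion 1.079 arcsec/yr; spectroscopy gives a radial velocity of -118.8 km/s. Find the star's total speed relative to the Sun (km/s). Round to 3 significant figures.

d = 1/p = 1/0.08312″ = 12.031 pc.
v_t = 4.740 μ d = 4.740 × 1.079 × 12.031 = 61.532 km/s.
v = √(v_r² + v_t²) = √((-118.8)² + 61.532²) = √17899.6 = 133.79 km/s.

134 km/s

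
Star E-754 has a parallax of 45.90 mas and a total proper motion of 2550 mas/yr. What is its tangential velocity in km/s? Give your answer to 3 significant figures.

d = 1/p = 1/0.04590″ = 21.786 pc.
μ = 2550 mas/yr = 2.55 ″/yr.
v_t = 4.74 × μ × d = 4.74 × 2.55 × 21.786 = 263.33 km/s.

263 km/s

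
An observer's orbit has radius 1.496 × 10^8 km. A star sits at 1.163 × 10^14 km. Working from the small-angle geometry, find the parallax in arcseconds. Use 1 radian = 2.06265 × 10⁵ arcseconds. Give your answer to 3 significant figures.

0.265 arcsec

θ ≈ B/d = (1.496 × 10^8) / (1.163 × 10^14) = 1.2863 × 10^-6 rad.
In arcseconds: 1.2863 × 10^-6 × 206265 = 0.26532″.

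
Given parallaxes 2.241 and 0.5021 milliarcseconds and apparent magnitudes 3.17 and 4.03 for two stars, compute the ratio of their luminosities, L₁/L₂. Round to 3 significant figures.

L₁/L₂ = 0.111

d₁ = 1/p₁ = 1/0.002241″ = 446.23 pc; d₂ = 1/p₂ = 1/0.0005021″ = 1991.6 pc.
M₁ = m₁ − 5 log₁₀ d₁ + 5 = 3.17 − 13.2478 + 5 = -5.0778.
M₂ = 4.03 − 16.4960 + 5 = -7.4660.
L₁/L₂ = 10^(0.4(M₂ − M₁)) = 10^(0.4 × (-2.3882)) = 10^(-0.95528) = 0.11085.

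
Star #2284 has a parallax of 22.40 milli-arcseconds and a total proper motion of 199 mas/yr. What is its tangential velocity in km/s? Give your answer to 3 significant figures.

d = 1/p = 1/0.02240″ = 44.643 pc.
μ = 199 mas/yr = 0.199 ″/yr.
v_t = 4.74 × μ × d = 4.74 × 0.199 × 44.643 = 42.11 km/s.

42.1 km/s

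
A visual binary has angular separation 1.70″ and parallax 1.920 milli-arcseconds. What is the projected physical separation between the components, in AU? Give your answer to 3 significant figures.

d = 1/p = 1/0.001920″ = 520.83 pc.
At distance d (pc), an angle of θ arcsec spans θ·d AU: s = 1.70 × 520.83 = 885.41 AU.

885 AU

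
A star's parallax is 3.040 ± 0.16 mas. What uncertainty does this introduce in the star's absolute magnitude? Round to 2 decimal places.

σ_M = 0.11 mag

M = m − 5 log₁₀ d + 5 = m + 5 log₁₀ p + 5, so ∂M/∂p = 5/(p ln 10).
σ_M = (5/ln 10) · (σ_p/p) = 2.1715 × 0.16/3.040 = 2.1715 × 0.052632 = 0.11429.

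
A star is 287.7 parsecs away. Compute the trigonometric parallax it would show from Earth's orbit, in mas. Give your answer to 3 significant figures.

p = 1/d = 1/287.7 = 0.0034758 arcsec.
= 0.0034758 × 1000 = 3.4758 mas.

3.48 mas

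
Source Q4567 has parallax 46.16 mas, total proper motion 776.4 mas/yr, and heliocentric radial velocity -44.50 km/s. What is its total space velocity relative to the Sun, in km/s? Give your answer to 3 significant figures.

91.3 km/s

d = 1/p = 1/0.04616″ = 21.664 pc.
μ = 776.4 mas/yr = 0.7764 ″/yr.
v_t = 4.740 μ d = 4.740 × 0.7764 × 21.664 = 79.726 km/s.
v = √(v_r² + v_t²) = √((-44.50)² + 79.726²) = √8336.49 = 91.304 km/s.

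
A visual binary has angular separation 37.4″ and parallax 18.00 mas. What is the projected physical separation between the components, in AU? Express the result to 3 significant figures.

d = 1/p = 1/0.01800″ = 55.556 pc.
At distance d (pc), an angle of θ arcsec spans θ·d AU: s = 37.4 × 55.556 = 2077.8 AU.

2080 AU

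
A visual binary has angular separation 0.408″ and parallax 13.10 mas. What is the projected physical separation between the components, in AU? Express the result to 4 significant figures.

d = 1/p = 1/0.01310″ = 76.336 pc.
At distance d (pc), an angle of θ arcsec spans θ·d AU: s = 0.408 × 76.336 = 31.145 AU.

31.15 AU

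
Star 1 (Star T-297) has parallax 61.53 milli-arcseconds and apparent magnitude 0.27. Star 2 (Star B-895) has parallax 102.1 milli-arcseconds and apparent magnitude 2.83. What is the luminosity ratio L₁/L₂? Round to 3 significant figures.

L₁/L₂ = 29.1

d₁ = 1/p₁ = 1/0.06153″ = 16.252 pc; d₂ = 1/p₂ = 1/0.1021″ = 9.7943 pc.
M₁ = m₁ − 5 log₁₀ d₁ + 5 = 0.27 − 6.0545 + 5 = -0.7845.
M₂ = 2.83 − 4.9549 + 5 = 2.8751.
L₁/L₂ = 10^(0.4(M₂ − M₁)) = 10^(0.4 × 3.6596) = 10^1.46384 = 29.096.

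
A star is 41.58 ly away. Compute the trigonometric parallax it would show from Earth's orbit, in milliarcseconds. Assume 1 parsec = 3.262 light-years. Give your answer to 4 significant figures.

78.45 mas

d = 41.58 ly ÷ 3.262 = 12.747 pc.
p = 1/d = 1/12.747 = 0.07845 arcsec.
= 0.07845 × 1000 = 78.45 mas.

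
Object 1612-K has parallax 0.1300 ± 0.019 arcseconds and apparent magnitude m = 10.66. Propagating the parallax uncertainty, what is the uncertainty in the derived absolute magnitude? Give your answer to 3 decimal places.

σ_M = 0.317 mag

M = m − 5 log₁₀ d + 5 = m + 5 log₁₀ p + 5, so ∂M/∂p = 5/(p ln 10).
σ_M = (5/ln 10) · (σ_p/p) = 2.1715 × 0.019/0.1300 = 2.1715 × 0.14615 = 0.31736.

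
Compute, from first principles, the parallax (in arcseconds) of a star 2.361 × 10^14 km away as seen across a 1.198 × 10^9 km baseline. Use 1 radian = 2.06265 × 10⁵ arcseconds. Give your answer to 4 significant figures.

1.047 arcsec

θ ≈ B/d = (1.198 × 10^9) / (2.361 × 10^14) = 5.0741 × 10^-6 rad.
In arcseconds: 5.0741 × 10^-6 × 206265 = 1.0466″.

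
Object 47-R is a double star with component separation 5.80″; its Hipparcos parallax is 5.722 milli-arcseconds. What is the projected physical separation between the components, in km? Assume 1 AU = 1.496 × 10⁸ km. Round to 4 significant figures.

1.516 × 10^11 km

d = 1/p = 1/0.005722″ = 174.76 pc.
At distance d (pc), an angle of θ arcsec spans θ·d AU: s = 5.80 × 174.76 = 1013.6 AU.
= 1013.6 × 1.496 × 10⁸ km = 1.5163 × 10^11 km.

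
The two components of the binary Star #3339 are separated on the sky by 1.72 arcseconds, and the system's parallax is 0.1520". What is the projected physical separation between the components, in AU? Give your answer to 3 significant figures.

11.3 AU

d = 1/p = 1/0.1520″ = 6.5789 pc.
At distance d (pc), an angle of θ arcsec spans θ·d AU: s = 1.72 × 6.5789 = 11.316 AU.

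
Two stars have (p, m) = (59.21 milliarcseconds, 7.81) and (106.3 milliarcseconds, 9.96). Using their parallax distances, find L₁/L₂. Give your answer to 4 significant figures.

d₁ = 1/p₁ = 1/0.05921″ = 16.889 pc; d₂ = 1/p₂ = 1/0.1063″ = 9.4073 pc.
M₁ = m₁ − 5 log₁₀ d₁ + 5 = 7.81 − 6.1380 + 5 = 6.6720.
M₂ = 9.96 − 4.8673 + 5 = 10.0927.
L₁/L₂ = 10^(0.4(M₂ − M₁)) = 10^(0.4 × 3.4207) = 10^1.36828 = 23.35.

L₁/L₂ = 23.35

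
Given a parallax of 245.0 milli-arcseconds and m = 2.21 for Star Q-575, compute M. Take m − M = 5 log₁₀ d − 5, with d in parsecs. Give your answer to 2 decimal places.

M = 4.16

d = 1/p = 1/0.2450″ = 4.0816 pc.
m − M = 5 log₁₀(4.0816) − 5 = 3.0542 − 5 = -1.9458.
M = m − (m − M) = 2.21 − (-1.9458) = 4.16.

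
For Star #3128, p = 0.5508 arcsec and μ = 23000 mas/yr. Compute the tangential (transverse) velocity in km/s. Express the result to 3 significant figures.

d = 1/p = 1/0.5508″ = 1.8155 pc.
μ = 23000 mas/yr = 23.0 ″/yr.
v_t = 4.74 × μ × d = 4.74 × 23.0 × 1.8155 = 197.93 km/s.

198 km/s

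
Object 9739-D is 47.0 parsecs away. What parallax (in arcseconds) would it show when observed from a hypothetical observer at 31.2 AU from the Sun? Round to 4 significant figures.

0.6638 arcsec

p (arcsec) = B (AU) / d (pc).
p = 31.2 / 47.0 = 0.66383 arcsec.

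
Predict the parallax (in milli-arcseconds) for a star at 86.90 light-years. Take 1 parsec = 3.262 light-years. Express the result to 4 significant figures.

37.54 mas

d = 86.90 ly ÷ 3.262 = 26.64 pc.
p = 1/d = 1/26.64 = 0.037538 arcsec.
= 0.037538 × 1000 = 37.538 mas.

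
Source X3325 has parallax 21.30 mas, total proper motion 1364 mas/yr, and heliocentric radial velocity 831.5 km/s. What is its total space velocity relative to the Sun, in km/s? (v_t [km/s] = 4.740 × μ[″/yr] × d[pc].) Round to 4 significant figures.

d = 1/p = 1/0.02130″ = 46.948 pc.
μ = 1364 mas/yr = 1.364 ″/yr.
v_t = 4.740 μ d = 4.740 × 1.364 × 46.948 = 303.54 km/s.
v = √(v_r² + v_t²) = √(831.5² + 303.54²) = √783529 = 885.17 km/s.

885.2 km/s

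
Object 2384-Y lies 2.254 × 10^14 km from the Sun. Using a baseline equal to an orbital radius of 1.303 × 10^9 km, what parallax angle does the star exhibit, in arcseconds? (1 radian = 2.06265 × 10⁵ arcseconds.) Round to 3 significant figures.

1.19 arcsec

θ ≈ B/d = (1.303 × 10^9) / (2.254 × 10^14) = 5.7808 × 10^-6 rad.
In arcseconds: 5.7808 × 10^-6 × 206265 = 1.1924″.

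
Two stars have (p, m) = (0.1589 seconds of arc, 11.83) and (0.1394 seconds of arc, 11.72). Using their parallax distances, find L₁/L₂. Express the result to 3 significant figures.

d₁ = 1/p₁ = 1/0.1589″ = 6.2933 pc; d₂ = 1/p₂ = 1/0.1394″ = 7.1736 pc.
M₁ = m₁ − 5 log₁₀ d₁ + 5 = 11.83 − 3.9944 + 5 = 12.8356.
M₂ = 11.72 − 4.2787 + 5 = 12.4413.
L₁/L₂ = 10^(0.4(M₂ − M₁)) = 10^(0.4 × (-0.3943)) = 10^(-0.15772) = 0.69547.

L₁/L₂ = 0.695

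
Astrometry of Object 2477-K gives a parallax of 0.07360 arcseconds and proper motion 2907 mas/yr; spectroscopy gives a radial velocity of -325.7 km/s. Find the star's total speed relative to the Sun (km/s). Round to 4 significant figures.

375.7 km/s

d = 1/p = 1/0.07360″ = 13.587 pc.
μ = 2907 mas/yr = 2.907 ″/yr.
v_t = 4.740 μ d = 4.740 × 2.907 × 13.587 = 187.22 km/s.
v = √(v_r² + v_t²) = √((-325.7)² + 187.22²) = √141132 = 375.68 km/s.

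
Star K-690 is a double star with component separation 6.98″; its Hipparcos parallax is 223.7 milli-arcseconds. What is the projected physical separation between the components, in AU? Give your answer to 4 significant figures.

d = 1/p = 1/0.2237″ = 4.4703 pc.
At distance d (pc), an angle of θ arcsec spans θ·d AU: s = 6.98 × 4.4703 = 31.203 AU.

31.20 AU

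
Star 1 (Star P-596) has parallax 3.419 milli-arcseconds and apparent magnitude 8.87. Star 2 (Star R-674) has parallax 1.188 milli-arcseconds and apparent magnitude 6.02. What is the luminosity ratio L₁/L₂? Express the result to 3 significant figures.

d₁ = 1/p₁ = 1/0.003419″ = 292.48 pc; d₂ = 1/p₂ = 1/0.001188″ = 841.75 pc.
M₁ = m₁ − 5 log₁₀ d₁ + 5 = 8.87 − 12.3305 + 5 = 1.5395.
M₂ = 6.02 − 14.6259 + 5 = -3.6059.
L₁/L₂ = 10^(0.4(M₂ − M₁)) = 10^(0.4 × (-5.1454)) = 10^(-2.05816) = 0.0087466.

L₁/L₂ = 0.00875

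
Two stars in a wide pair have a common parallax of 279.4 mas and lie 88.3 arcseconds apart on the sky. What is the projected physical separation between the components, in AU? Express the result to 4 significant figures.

d = 1/p = 1/0.2794″ = 3.5791 pc.
At distance d (pc), an angle of θ arcsec spans θ·d AU: s = 88.3 × 3.5791 = 316.03 AU.

316.0 AU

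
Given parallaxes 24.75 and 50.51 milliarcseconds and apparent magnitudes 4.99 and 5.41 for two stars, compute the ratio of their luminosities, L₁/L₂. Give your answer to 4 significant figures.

L₁/L₂ = 6.132

d₁ = 1/p₁ = 1/0.02475″ = 40.404 pc; d₂ = 1/p₂ = 1/0.05051″ = 19.798 pc.
M₁ = m₁ − 5 log₁₀ d₁ + 5 = 4.99 − 8.0321 + 5 = 1.9579.
M₂ = 5.41 − 6.4831 + 5 = 3.9269.
L₁/L₂ = 10^(0.4(M₂ − M₁)) = 10^(0.4 × 1.9690) = 10^0.78760 = 6.132.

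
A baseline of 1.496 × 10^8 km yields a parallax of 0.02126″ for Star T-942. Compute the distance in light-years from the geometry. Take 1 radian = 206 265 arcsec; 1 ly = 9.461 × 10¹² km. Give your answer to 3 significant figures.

θ = 0.02126″ = 0.02126/206265 = 1.0307 × 10^-7 rad.
d = B/θ = (1.496 × 10^8) / (1.0307 × 10^-7) = 1.4514 × 10^15 km = (1.4514 × 10^15) / (9.461 × 10^12) ly = 153.41 ly.

153 ly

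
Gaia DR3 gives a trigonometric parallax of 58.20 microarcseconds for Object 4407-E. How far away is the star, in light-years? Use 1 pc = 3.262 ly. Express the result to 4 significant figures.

56050 light years

p = 58.20 microarcseconds = 0.00005820 arcsec.
d = 1/p = 1/0.00005820 = 17182 pc.
In light-years: 17182 × 3.262 = 56048 ly.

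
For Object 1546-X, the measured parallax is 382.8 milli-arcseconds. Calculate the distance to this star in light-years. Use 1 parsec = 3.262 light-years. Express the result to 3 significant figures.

p = 382.8 milli-arcseconds = 0.3828 arcsec.
d = 1/p = 1/0.3828 = 2.6123 pc.
In light-years: 2.6123 × 3.262 = 8.5213 ly.

8.52 light years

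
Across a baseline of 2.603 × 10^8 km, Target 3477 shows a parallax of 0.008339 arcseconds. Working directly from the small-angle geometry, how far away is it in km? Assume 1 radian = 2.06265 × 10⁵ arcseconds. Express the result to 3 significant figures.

6.44 × 10^15 km

θ = 0.008339″ = 0.008339/206265 = 4.0429 × 10^-8 rad.
d = B/θ = (2.603 × 10^8) / (4.0429 × 10^-8) = 6.4384 × 10^15 km.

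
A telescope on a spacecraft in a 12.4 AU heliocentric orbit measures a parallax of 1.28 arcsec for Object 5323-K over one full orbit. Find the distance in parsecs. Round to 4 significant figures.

With baseline B (in AU) and parallax p (in arcsec), d = B/p parsecs.
d = 12.4 / 1.28 = 9.6875 pc.

9.688 pc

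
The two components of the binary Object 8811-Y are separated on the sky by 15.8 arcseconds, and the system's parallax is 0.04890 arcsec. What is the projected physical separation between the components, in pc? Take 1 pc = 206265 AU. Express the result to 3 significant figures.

d = 1/p = 1/0.04890″ = 20.45 pc.
At distance d (pc), an angle of θ arcsec spans θ·d AU: s = 15.8 × 20.45 = 323.11 AU.
= 323.11 / 206265 = 0.0015665 pc.

0.00157 pc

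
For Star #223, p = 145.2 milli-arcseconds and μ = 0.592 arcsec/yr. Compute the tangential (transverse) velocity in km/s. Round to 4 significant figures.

d = 1/p = 1/0.1452″ = 6.8871 pc.
v_t = 4.74 × μ × d = 4.74 × 0.592 × 6.8871 = 19.326 km/s.

19.33 km/s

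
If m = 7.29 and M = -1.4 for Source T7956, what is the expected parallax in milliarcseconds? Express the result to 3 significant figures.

m − M = 7.29 − (-1.4) = 8.69.
d = 10^((m−M)/5 + 1) = 10^2.738 = 547.02 pc.
p = 1/d = 1/547.02 = 0.0018281 arcsec = 1.8281 mas.

1.83 mas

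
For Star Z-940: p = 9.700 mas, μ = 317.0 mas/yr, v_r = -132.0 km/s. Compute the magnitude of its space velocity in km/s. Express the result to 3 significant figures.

d = 1/p = 1/0.009700″ = 103.09 pc.
μ = 317.0 mas/yr = 0.3170 ″/yr.
v_t = 4.740 μ d = 4.740 × 0.3170 × 103.09 = 154.9 km/s.
v = √(v_r² + v_t²) = √((-132.0)² + 154.9²) = √41418 = 203.51 km/s.

204 km/s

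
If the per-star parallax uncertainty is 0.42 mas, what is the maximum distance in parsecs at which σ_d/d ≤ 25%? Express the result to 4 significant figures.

σ_d/d = σ_p/p, so the condition is σ_p/p ≤ 0.25, i.e. p ≥ σ_p/0.25.
p_min = 0.42/0.25 = 1.68 mas = 0.00168 arcsec.
d_max = 1/p_min = 1/0.00168 = 595.24 pc.

595.2 pc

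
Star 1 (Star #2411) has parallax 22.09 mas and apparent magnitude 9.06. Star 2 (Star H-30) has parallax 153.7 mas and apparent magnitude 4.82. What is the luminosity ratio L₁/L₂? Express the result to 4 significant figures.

L₁/L₂ = 0.9749

d₁ = 1/p₁ = 1/0.02209″ = 45.269 pc; d₂ = 1/p₂ = 1/0.1537″ = 6.5062 pc.
M₁ = m₁ − 5 log₁₀ d₁ + 5 = 9.06 − 8.2790 + 5 = 5.7810.
M₂ = 4.82 − 4.0666 + 5 = 5.7534.
L₁/L₂ = 10^(0.4(M₂ − M₁)) = 10^(0.4 × (-0.0276)) = 10^(-0.01104) = 0.9749.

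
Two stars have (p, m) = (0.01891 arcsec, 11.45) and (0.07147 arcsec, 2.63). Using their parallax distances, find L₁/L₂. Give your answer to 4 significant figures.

d₁ = 1/p₁ = 1/0.01891″ = 52.882 pc; d₂ = 1/p₂ = 1/0.07147″ = 13.992 pc.
M₁ = m₁ − 5 log₁₀ d₁ + 5 = 11.45 − 8.6165 + 5 = 7.8335.
M₂ = 2.63 − 5.7294 + 5 = 1.9006.
L₁/L₂ = 10^(0.4(M₂ − M₁)) = 10^(0.4 × (-5.9329)) = 10^(-2.37316) = 0.0042349.

L₁/L₂ = 0.004235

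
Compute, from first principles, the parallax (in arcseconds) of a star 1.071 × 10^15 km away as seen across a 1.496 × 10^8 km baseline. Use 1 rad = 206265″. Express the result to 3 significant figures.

θ ≈ B/d = (1.496 × 10^8) / (1.071 × 10^15) = 1.3968 × 10^-7 rad.
In arcseconds: 1.3968 × 10^-7 × 206265 = 0.028811″.

0.0288 arcsec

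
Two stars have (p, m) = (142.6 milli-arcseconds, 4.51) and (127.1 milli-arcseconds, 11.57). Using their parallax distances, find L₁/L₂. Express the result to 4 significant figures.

d₁ = 1/p₁ = 1/0.1426″ = 7.0126 pc; d₂ = 1/p₂ = 1/0.1271″ = 7.8678 pc.
M₁ = m₁ − 5 log₁₀ d₁ + 5 = 4.51 − 4.2294 + 5 = 5.2806.
M₂ = 11.57 − 4.4793 + 5 = 12.0907.
L₁/L₂ = 10^(0.4(M₂ − M₁)) = 10^(0.4 × 6.8101) = 10^2.72404 = 529.71.

L₁/L₂ = 529.7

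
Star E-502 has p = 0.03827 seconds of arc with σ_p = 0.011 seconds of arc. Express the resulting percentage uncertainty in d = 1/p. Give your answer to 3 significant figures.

For d = 1/p, |σ_d/d| = |σ_p/p|.
σ_p/p = 0.011 / 0.03827 = 0.28743 = 28.743%.

28.7%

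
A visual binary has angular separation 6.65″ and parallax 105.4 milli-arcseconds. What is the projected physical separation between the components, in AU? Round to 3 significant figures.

63.1 AU

d = 1/p = 1/0.1054″ = 9.4877 pc.
At distance d (pc), an angle of θ arcsec spans θ·d AU: s = 6.65 × 9.4877 = 63.093 AU.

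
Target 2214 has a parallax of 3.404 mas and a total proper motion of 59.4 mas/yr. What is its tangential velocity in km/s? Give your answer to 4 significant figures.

d = 1/p = 1/0.003404″ = 293.77 pc.
μ = 59.4 mas/yr = 0.0594 ″/yr.
v_t = 4.74 × μ × d = 4.74 × 0.0594 × 293.77 = 82.713 km/s.

82.71 km/s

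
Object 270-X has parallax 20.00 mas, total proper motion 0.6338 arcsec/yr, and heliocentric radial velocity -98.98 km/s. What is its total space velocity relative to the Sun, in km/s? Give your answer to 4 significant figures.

d = 1/p = 1/0.02000″ = 50 pc.
v_t = 4.740 μ d = 4.740 × 0.6338 × 50 = 150.21 km/s.
v = √(v_r² + v_t²) = √((-98.98)² + 150.21²) = √32360.1 = 179.89 km/s.

179.9 km/s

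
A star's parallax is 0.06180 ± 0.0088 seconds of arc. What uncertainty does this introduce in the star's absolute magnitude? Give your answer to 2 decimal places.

σ_M = 0.31 mag

M = m − 5 log₁₀ d + 5 = m + 5 log₁₀ p + 5, so ∂M/∂p = 5/(p ln 10).
σ_M = (5/ln 10) · (σ_p/p) = 2.1715 × 0.0088/0.06180 = 2.1715 × 0.14239 = 0.3092.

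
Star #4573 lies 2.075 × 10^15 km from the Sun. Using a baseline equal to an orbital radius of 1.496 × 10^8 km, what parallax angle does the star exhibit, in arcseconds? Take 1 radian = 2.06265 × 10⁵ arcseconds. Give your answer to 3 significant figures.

0.0149 arcsec

θ ≈ B/d = (1.496 × 10^8) / (2.075 × 10^15) = 7.2096 × 10^-8 rad.
In arcseconds: 7.2096 × 10^-8 × 206265 = 0.014871″.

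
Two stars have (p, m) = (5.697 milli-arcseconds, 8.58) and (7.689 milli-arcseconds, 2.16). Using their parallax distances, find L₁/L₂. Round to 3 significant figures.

d₁ = 1/p₁ = 1/0.005697″ = 175.53 pc; d₂ = 1/p₂ = 1/0.007689″ = 130.06 pc.
M₁ = m₁ − 5 log₁₀ d₁ + 5 = 8.58 − 11.2218 + 5 = 2.3582.
M₂ = 2.16 − 10.5707 + 5 = -3.4107.
L₁/L₂ = 10^(0.4(M₂ − M₁)) = 10^(0.4 × (-5.7689)) = 10^(-2.30756) = 0.0049254.

L₁/L₂ = 0.00493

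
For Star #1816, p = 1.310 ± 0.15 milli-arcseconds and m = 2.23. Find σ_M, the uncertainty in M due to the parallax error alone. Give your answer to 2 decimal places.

σ_M = 0.25 mag

M = m − 5 log₁₀ d + 5 = m + 5 log₁₀ p + 5, so ∂M/∂p = 5/(p ln 10).
σ_M = (5/ln 10) · (σ_p/p) = 2.1715 × 0.15/1.310 = 2.1715 × 0.1145 = 0.24864.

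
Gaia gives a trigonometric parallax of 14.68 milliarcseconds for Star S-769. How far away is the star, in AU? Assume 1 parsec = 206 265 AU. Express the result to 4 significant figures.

p = 14.68 milliarcseconds = 0.01468 arcsec.
d = 1/p = 1/0.01468 = 68.12 pc.
In AU: 68.12 × 206265 = 1.4051 × 10^7 AU.

1.405 × 10^7 AU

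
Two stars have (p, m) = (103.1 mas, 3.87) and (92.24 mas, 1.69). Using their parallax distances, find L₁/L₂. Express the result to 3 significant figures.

d₁ = 1/p₁ = 1/0.1031″ = 9.6993 pc; d₂ = 1/p₂ = 1/0.09224″ = 10.841 pc.
M₁ = m₁ − 5 log₁₀ d₁ + 5 = 3.87 − 4.9337 + 5 = 3.9363.
M₂ = 1.69 − 5.1753 + 5 = 1.5147.
L₁/L₂ = 10^(0.4(M₂ − M₁)) = 10^(0.4 × (-2.4216)) = 10^(-0.96864) = 0.10749.

L₁/L₂ = 0.107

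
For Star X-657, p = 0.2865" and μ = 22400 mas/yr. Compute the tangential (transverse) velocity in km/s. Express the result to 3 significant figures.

d = 1/p = 1/0.2865″ = 3.4904 pc.
μ = 22400 mas/yr = 22.4 ″/yr.
v_t = 4.74 × μ × d = 4.74 × 22.4 × 3.4904 = 370.6 km/s.

371 km/s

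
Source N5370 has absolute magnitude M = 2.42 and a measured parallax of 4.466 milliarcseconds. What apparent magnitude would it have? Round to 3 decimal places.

m = 9.170

d = 1/p = 1/0.004466″ = 223.91 pc.
m − M = 5 log₁₀ d − 5 = 5 log₁₀(223.91) − 5 = 11.7504 − 5 = 6.7504.
m = M + (m − M) = 2.42 + 6.7504 = 9.170.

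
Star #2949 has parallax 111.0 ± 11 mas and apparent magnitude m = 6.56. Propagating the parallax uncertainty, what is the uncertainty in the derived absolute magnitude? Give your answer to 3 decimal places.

M = m − 5 log₁₀ d + 5 = m + 5 log₁₀ p + 5, so ∂M/∂p = 5/(p ln 10).
σ_M = (5/ln 10) · (σ_p/p) = 2.1715 × 11/111.0 = 2.1715 × 0.099099 = 0.21519.

σ_M = 0.215 mag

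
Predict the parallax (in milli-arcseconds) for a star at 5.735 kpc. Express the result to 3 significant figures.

d = 5.735 kpc = 5735 pc.
p = 1/d = 1/5735 = 0.00017437 arcsec.
= 0.00017437 × 1000 = 0.17437 mas.

0.174 mas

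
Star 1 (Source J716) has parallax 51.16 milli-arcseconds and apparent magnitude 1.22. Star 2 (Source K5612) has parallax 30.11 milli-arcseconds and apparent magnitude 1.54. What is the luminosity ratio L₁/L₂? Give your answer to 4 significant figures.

L₁/L₂ = 0.4651

d₁ = 1/p₁ = 1/0.05116″ = 19.547 pc; d₂ = 1/p₂ = 1/0.03011″ = 33.212 pc.
M₁ = m₁ − 5 log₁₀ d₁ + 5 = 1.22 − 6.4554 + 5 = -0.2354.
M₂ = 1.54 − 7.6065 + 5 = -1.0665.
L₁/L₂ = 10^(0.4(M₂ − M₁)) = 10^(0.4 × (-0.8311)) = 10^(-0.33244) = 0.46511.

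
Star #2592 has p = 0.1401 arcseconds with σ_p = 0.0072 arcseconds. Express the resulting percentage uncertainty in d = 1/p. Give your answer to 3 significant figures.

5.14%

For d = 1/p, |σ_d/d| = |σ_p/p|.
σ_p/p = 0.0072 / 0.1401 = 0.051392 = 5.1392%.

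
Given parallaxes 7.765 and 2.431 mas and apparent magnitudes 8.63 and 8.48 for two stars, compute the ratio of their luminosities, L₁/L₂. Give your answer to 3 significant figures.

d₁ = 1/p₁ = 1/0.007765″ = 128.78 pc; d₂ = 1/p₂ = 1/0.002431″ = 411.35 pc.
M₁ = m₁ − 5 log₁₀ d₁ + 5 = 8.63 − 10.5492 + 5 = 3.0808.
M₂ = 8.48 − 13.0711 + 5 = 0.4089.
L₁/L₂ = 10^(0.4(M₂ − M₁)) = 10^(0.4 × (-2.6719)) = 10^(-1.06876) = 0.085357.

L₁/L₂ = 0.0854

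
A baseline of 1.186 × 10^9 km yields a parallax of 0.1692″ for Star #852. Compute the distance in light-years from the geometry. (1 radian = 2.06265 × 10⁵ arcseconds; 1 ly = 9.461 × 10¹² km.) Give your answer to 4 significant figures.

θ = 0.1692″ = 0.1692/206265 = 8.2030 × 10^-7 rad.
d = B/θ = (1.186 × 10^9) / (8.2030 × 10^-7) = 1.4458 × 10^15 km = (1.4458 × 10^15) / (9.461 × 10^12) ly = 152.82 ly.

152.8 ly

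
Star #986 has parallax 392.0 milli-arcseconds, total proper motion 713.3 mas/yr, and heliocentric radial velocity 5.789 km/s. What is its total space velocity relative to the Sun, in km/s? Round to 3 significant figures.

d = 1/p = 1/0.3920″ = 2.551 pc.
μ = 713.3 mas/yr = 0.7133 ″/yr.
v_t = 4.740 μ d = 4.740 × 0.7133 × 2.551 = 8.625 km/s.
v = √(v_r² + v_t²) = √(5.789² + 8.625²) = √107.903 = 10.388 km/s.

10.4 km/s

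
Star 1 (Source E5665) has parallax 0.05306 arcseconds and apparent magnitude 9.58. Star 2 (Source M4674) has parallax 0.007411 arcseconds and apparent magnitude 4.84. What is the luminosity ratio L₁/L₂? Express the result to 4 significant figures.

d₁ = 1/p₁ = 1/0.05306″ = 18.847 pc; d₂ = 1/p₂ = 1/0.007411″ = 134.93 pc.
M₁ = m₁ − 5 log₁₀ d₁ + 5 = 9.58 − 6.3762 + 5 = 8.2038.
M₂ = 4.84 − 10.6505 + 5 = -0.8105.
L₁/L₂ = 10^(0.4(M₂ − M₁)) = 10^(0.4 × (-9.0143)) = 10^(-3.60572) = 0.0002479.

L₁/L₂ = 0.0002479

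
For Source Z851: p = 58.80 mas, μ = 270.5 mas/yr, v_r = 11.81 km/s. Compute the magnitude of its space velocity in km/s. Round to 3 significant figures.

d = 1/p = 1/0.05880″ = 17.007 pc.
μ = 270.5 mas/yr = 0.2705 ″/yr.
v_t = 4.740 μ d = 4.740 × 0.2705 × 17.007 = 21.806 km/s.
v = √(v_r² + v_t²) = √(11.81² + 21.806²) = √614.978 = 24.799 km/s.

24.8 km/s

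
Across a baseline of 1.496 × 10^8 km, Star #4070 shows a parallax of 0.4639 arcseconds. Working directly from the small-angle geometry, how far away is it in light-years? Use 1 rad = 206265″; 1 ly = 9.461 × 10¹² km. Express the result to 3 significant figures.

θ = 0.4639″ = 0.4639/206265 = 2.2490 × 10^-6 rad.
d = B/θ = (1.496 × 10^8) / (2.2490 × 10^-6) = 6.6518 × 10^13 km = (6.6518 × 10^13) / (9.461 × 10^12) ly = 7.0308 ly.

7.03 ly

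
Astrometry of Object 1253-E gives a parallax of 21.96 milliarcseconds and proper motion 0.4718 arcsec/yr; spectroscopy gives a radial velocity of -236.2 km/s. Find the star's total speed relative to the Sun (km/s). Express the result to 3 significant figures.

257 km/s

d = 1/p = 1/0.02196″ = 45.537 pc.
v_t = 4.740 μ d = 4.740 × 0.4718 × 45.537 = 101.84 km/s.
v = √(v_r² + v_t²) = √((-236.2)² + 101.84²) = √66161.8 = 257.22 km/s.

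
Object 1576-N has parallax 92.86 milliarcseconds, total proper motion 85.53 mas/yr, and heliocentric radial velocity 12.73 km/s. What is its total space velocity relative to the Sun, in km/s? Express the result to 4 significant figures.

d = 1/p = 1/0.09286″ = 10.769 pc.
μ = 85.53 mas/yr = 0.08553 ″/yr.
v_t = 4.740 μ d = 4.740 × 0.08553 × 10.769 = 4.3659 km/s.
v = √(v_r² + v_t²) = √(12.73² + 4.3659²) = √181.114 = 13.458 km/s.

13.46 km/s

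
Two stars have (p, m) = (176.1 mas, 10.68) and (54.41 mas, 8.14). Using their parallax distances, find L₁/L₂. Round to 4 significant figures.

d₁ = 1/p₁ = 1/0.1761″ = 5.6786 pc; d₂ = 1/p₂ = 1/0.05441″ = 18.379 pc.
M₁ = m₁ − 5 log₁₀ d₁ + 5 = 10.68 − 3.7712 + 5 = 11.9088.
M₂ = 8.14 − 6.3216 + 5 = 6.8184.
L₁/L₂ = 10^(0.4(M₂ − M₁)) = 10^(0.4 × (-5.0904)) = 10^(-2.03616) = 0.0092011.

L₁/L₂ = 0.009201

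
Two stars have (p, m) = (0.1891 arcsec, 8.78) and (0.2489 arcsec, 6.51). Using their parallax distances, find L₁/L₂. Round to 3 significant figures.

d₁ = 1/p₁ = 1/0.1891″ = 5.2882 pc; d₂ = 1/p₂ = 1/0.2489″ = 4.0177 pc.
M₁ = m₁ − 5 log₁₀ d₁ + 5 = 8.78 − 3.6165 + 5 = 10.1635.
M₂ = 6.51 − 3.0199 + 5 = 8.4901.
L₁/L₂ = 10^(0.4(M₂ − M₁)) = 10^(0.4 × (-1.6734)) = 10^(-0.66936) = 0.21411.

L₁/L₂ = 0.214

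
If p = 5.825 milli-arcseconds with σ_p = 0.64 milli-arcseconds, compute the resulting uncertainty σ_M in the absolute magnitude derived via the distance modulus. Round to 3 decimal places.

M = m − 5 log₁₀ d + 5 = m + 5 log₁₀ p + 5, so ∂M/∂p = 5/(p ln 10).
σ_M = (5/ln 10) · (σ_p/p) = 2.1715 × 0.64/5.825 = 2.1715 × 0.10987 = 0.23858.

σ_M = 0.239 mag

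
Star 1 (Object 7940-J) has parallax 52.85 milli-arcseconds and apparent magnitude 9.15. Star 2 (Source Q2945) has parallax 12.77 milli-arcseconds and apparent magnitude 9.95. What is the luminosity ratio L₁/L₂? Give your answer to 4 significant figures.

L₁/L₂ = 0.1220

d₁ = 1/p₁ = 1/0.05285″ = 18.921 pc; d₂ = 1/p₂ = 1/0.01277″ = 78.309 pc.
M₁ = m₁ − 5 log₁₀ d₁ + 5 = 9.15 − 6.3847 + 5 = 7.7653.
M₂ = 9.95 − 9.4691 + 5 = 5.4809.
L₁/L₂ = 10^(0.4(M₂ − M₁)) = 10^(0.4 × (-2.2844)) = 10^(-0.91376) = 0.12197.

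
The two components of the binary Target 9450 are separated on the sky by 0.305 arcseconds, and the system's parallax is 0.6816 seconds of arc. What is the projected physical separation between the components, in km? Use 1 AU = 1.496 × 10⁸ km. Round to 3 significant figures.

d = 1/p = 1/0.6816″ = 1.4671 pc.
At distance d (pc), an angle of θ arcsec spans θ·d AU: s = 0.305 × 1.4671 = 0.44747 AU.
= 0.44747 × 1.496 × 10⁸ km = 6.6942 × 10^7 km.

6.69 × 10^7 km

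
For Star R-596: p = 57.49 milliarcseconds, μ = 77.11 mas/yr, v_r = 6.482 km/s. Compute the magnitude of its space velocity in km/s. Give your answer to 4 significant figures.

9.079 km/s

d = 1/p = 1/0.05749″ = 17.394 pc.
μ = 77.11 mas/yr = 0.07711 ″/yr.
v_t = 4.740 μ d = 4.740 × 0.07711 × 17.394 = 6.3575 km/s.
v = √(v_r² + v_t²) = √(6.482² + 6.3575²) = √82.4341 = 9.0793 km/s.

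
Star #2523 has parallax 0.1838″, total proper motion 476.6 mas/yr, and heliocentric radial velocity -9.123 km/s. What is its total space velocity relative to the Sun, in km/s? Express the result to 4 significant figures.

15.31 km/s

d = 1/p = 1/0.1838″ = 5.4407 pc.
μ = 476.6 mas/yr = 0.4766 ″/yr.
v_t = 4.740 μ d = 4.740 × 0.4766 × 5.4407 = 12.291 km/s.
v = √(v_r² + v_t²) = √((-9.123)² + 12.291²) = √234.298 = 15.307 km/s.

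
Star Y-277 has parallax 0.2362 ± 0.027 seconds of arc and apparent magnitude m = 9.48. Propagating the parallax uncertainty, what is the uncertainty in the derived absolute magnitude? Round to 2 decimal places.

M = m − 5 log₁₀ d + 5 = m + 5 log₁₀ p + 5, so ∂M/∂p = 5/(p ln 10).
σ_M = (5/ln 10) · (σ_p/p) = 2.1715 × 0.027/0.2362 = 2.1715 × 0.11431 = 0.24822.

σ_M = 0.25 mag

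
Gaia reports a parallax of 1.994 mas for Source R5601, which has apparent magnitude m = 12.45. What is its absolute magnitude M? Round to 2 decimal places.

M = 3.95

d = 1/p = 1/0.001994″ = 501.5 pc.
m − M = 5 log₁₀(501.5) − 5 = 13.5014 − 5 = 8.5014.
M = m − (m − M) = 12.45 − 8.5014 = 3.95.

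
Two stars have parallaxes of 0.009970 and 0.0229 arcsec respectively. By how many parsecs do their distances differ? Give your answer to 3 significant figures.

56.6 pc

d_A = 1/0.009970″ = 100.3 pc; d_B = 1/0.02290″ = 43.668 pc.
|d_B − d_A| = |43.668 − 100.3| = 56.632 pc.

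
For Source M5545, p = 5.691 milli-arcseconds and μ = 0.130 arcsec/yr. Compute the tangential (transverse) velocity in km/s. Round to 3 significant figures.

108 km/s

d = 1/p = 1/0.005691″ = 175.72 pc.
v_t = 4.74 × μ × d = 4.74 × 0.130 × 175.72 = 108.28 km/s.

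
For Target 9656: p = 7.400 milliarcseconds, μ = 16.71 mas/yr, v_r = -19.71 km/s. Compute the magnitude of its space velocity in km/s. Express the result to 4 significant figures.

d = 1/p = 1/0.007400″ = 135.14 pc.
μ = 16.71 mas/yr = 0.01671 ″/yr.
v_t = 4.740 μ d = 4.740 × 0.01671 × 135.14 = 10.704 km/s.
v = √(v_r² + v_t²) = √((-19.71)² + 10.704²) = √503.06 = 22.429 km/s.

22.43 km/s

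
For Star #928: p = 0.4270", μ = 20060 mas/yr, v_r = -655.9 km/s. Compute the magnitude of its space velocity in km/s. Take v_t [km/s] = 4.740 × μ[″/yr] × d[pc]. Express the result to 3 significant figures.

693 km/s

d = 1/p = 1/0.4270″ = 2.3419 pc.
μ = 20060 mas/yr = 20.06 ″/yr.
v_t = 4.740 μ d = 4.740 × 20.06 × 2.3419 = 222.68 km/s.
v = √(v_r² + v_t²) = √((-655.9)² + 222.68²) = √479791 = 692.67 km/s.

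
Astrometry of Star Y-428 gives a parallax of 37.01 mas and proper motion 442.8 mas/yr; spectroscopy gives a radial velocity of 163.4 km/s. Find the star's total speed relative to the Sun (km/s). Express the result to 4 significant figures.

d = 1/p = 1/0.03701″ = 27.02 pc.
μ = 442.8 mas/yr = 0.4428 ″/yr.
v_t = 4.740 μ d = 4.740 × 0.4428 × 27.02 = 56.712 km/s.
v = √(v_r² + v_t²) = √(163.4² + 56.712²) = √29915.8 = 172.96 km/s.

173.0 km/s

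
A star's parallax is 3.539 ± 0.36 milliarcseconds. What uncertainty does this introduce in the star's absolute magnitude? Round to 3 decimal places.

M = m − 5 log₁₀ d + 5 = m + 5 log₁₀ p + 5, so ∂M/∂p = 5/(p ln 10).
σ_M = (5/ln 10) · (σ_p/p) = 2.1715 × 0.36/3.539 = 2.1715 × 0.10172 = 0.22088.

σ_M = 0.221 mag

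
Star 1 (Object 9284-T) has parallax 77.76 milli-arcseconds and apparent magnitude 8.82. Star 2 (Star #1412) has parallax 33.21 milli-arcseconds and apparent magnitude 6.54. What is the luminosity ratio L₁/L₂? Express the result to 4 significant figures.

L₁/L₂ = 0.02234

d₁ = 1/p₁ = 1/0.07776″ = 12.86 pc; d₂ = 1/p₂ = 1/0.03321″ = 30.111 pc.
M₁ = m₁ − 5 log₁₀ d₁ + 5 = 8.82 − 5.5462 + 5 = 8.2738.
M₂ = 6.54 − 7.3936 + 5 = 4.1464.
L₁/L₂ = 10^(0.4(M₂ − M₁)) = 10^(0.4 × (-4.1274)) = 10^(-1.65096) = 0.022338.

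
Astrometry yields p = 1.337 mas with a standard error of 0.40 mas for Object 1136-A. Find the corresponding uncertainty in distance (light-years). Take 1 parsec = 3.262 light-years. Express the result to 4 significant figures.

d = 1/p, so σ_d = σ_p / p².
σ_d = 0.000400 / (0.001337)² = 0.000400 / 0.0000017876 = 223.76 pc = 223.76 × 3.262 ly = 729.91 ly.

729.9 ly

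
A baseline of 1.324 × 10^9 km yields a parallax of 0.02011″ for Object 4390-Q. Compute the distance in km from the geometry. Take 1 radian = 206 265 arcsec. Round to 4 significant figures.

θ = 0.02011″ = 0.02011/206265 = 9.7496 × 10^-8 rad.
d = B/θ = (1.324 × 10^9) / (9.7496 × 10^-8) = 1.3580 × 10^16 km.

1.358 × 10^16 km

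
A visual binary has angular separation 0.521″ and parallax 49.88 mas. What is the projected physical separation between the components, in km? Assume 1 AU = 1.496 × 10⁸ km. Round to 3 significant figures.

1.56 × 10^9 km

d = 1/p = 1/0.04988″ = 20.048 pc.
At distance d (pc), an angle of θ arcsec spans θ·d AU: s = 0.521 × 20.048 = 10.445 AU.
= 10.445 × 1.496 × 10⁸ km = 1.5626 × 10^9 km.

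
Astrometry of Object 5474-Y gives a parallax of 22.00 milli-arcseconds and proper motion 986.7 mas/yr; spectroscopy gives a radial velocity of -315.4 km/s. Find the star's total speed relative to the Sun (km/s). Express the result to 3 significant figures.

380 km/s

d = 1/p = 1/0.02200″ = 45.455 pc.
μ = 986.7 mas/yr = 0.9867 ″/yr.
v_t = 4.740 μ d = 4.740 × 0.9867 × 45.455 = 212.59 km/s.
v = √(v_r² + v_t²) = √((-315.4)² + 212.59²) = √144672 = 380.36 km/s.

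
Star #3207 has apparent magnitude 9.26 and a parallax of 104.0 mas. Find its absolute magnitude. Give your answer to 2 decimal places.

d = 1/p = 1/0.1040″ = 9.6154 pc.
m − M = 5 log₁₀(9.6154) − 5 = 4.9148 − 5 = -0.0852.
M = m − (m − M) = 9.26 − (-0.0852) = 9.35.

M = 9.35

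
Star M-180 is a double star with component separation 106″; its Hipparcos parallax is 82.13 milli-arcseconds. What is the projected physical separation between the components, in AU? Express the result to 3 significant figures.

1290 AU

d = 1/p = 1/0.08213″ = 12.176 pc.
At distance d (pc), an angle of θ arcsec spans θ·d AU: s = 106 × 12.176 = 1290.7 AU.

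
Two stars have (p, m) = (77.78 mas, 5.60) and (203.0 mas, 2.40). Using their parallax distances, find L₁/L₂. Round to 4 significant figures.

L₁/L₂ = 0.3575

d₁ = 1/p₁ = 1/0.07778″ = 12.857 pc; d₂ = 1/p₂ = 1/0.2030″ = 4.9261 pc.
M₁ = m₁ − 5 log₁₀ d₁ + 5 = 5.60 − 5.5457 + 5 = 5.0543.
M₂ = 2.40 − 3.4625 + 5 = 3.9375.
L₁/L₂ = 10^(0.4(M₂ − M₁)) = 10^(0.4 × (-1.1168)) = 10^(-0.44672) = 0.3575.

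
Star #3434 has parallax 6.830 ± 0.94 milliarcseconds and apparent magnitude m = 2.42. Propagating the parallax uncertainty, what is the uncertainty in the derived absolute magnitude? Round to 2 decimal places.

σ_M = 0.30 mag

M = m − 5 log₁₀ d + 5 = m + 5 log₁₀ p + 5, so ∂M/∂p = 5/(p ln 10).
σ_M = (5/ln 10) · (σ_p/p) = 2.1715 × 0.94/6.830 = 2.1715 × 0.13763 = 0.29886.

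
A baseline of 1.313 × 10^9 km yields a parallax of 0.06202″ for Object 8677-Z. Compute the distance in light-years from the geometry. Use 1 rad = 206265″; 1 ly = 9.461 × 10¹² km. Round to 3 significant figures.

θ = 0.06202″ = 0.06202/206265 = 3.0068 × 10^-7 rad.
d = B/θ = (1.313 × 10^9) / (3.0068 × 10^-7) = 4.3668 × 10^15 km = (4.3668 × 10^15) / (9.461 × 10^12) ly = 461.56 ly.

462 ly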